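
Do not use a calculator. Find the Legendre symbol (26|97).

Pull out 2: since 97 ≡ 1 (mod 8), (2/97) = +1.
Reciprocity: 13 ≡ 1 and 97 ≡ 1 (mod 4), so (13/97) = +(97/13).
Reduce top mod 13: now compute (6/13).
Pull out 2: since 13 ≡ 5 (mod 8), (2/13) = -1.
Reciprocity: 3 ≡ 3 and 13 ≡ 1 (mod 4), so (3/13) = +(13/3).
Reduce top mod 3: now compute (1/3).
Reached (1/3) = 1. Collecting the sign flips along the way, the symbol is -1.

-1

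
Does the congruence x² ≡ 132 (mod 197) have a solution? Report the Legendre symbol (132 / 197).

1

Euler's criterion: (132/197) ≡ 132^98 (mod 197).
132^2 ≡ 88 (mod 197)
132^4 ≡ 61 (mod 197)
132^8 ≡ 175 (mod 197)
132^16 ≡ 90 (mod 197)
132^32 ≡ 23 (mod 197)
132^64 ≡ 135 (mod 197)
132^98 = 132^(64+32+2) ≡ 1 (mod 197).
Result is 1, so (132/197) = 1.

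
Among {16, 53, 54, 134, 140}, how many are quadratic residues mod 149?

(16/149) = +1 → QR.
(53/149) = +1 → QR.
(54/149) = +1 → QR.
(134/149) = -1 → non-residue.
(140/149) = +1 → QR.
Total quadratic residues among the 5: 4.

4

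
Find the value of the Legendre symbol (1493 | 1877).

Reciprocity: 1493 ≡ 1 and 1877 ≡ 1 (mod 4), so (1493/1877) = +(1877/1493).
Reduce top mod 1493: now compute (384/1493).
Pull out 2^7: since 1493 ≡ 5 (mod 8), (2/1493) = -1, so (2/1493)^7 = -1.
Reciprocity: 3 ≡ 3 and 1493 ≡ 1 (mod 4), so (3/1493) = +(1493/3).
Reduce top mod 3: now compute (2/3).
Pull out 2: since 3 ≡ 3 (mod 8), (2/3) = -1.
Reached (1/3) = 1. Collecting the sign flips along the way, the symbol is +1.

1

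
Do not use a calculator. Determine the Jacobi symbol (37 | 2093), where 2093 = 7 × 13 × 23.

Reciprocity: 37 ≡ 1 and 2093 ≡ 1 (mod 4), so (37/2093) = +(2093/37).
Reduce top mod 37: now compute (21/37).
Reciprocity: 21 ≡ 1 and 37 ≡ 1 (mod 4), so (21/37) = +(37/21).
Reduce top mod 21: now compute (16/21).
Pull out 2^4: since 21 ≡ 5 (mod 8), (2/21) = -1, so (2/21)^4 = +1.
Reached (1/21) = 1. Collecting the sign flips along the way, the symbol is +1.

1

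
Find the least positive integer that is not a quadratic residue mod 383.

(2/383) = +1, so 2 is a residue.
(3/383) = +1, so 3 is a residue.
(4/383) = +1, so 4 is a residue.
(5/383) = −1, so 5 is the smallest positive non-residue mod 383.

5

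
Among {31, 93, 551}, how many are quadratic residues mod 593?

2

(31/593) = +1 → QR.
(93/593) = -1 → non-residue.
(551/593) = +1 → QR.
Total quadratic residues among the 3: 2.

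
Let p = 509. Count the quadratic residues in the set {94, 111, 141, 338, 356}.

(94/509) = +1 → QR.
(111/509) = -1 → non-residue.
(141/509) = +1 → QR.
(338/509) = -1 → non-residue.
(356/509) = +1 → QR.
Total quadratic residues among the 5: 3.

3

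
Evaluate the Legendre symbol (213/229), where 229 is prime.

Reciprocity: 213 ≡ 1 and 229 ≡ 1 (mod 4), so (213/229) = +(229/213).
Reduce top mod 213: now compute (16/213).
Pull out 2^4: since 213 ≡ 5 (mod 8), (2/213) = -1, so (2/213)^4 = +1.
Reached (1/213) = 1. Collecting the sign flips along the way, the symbol is +1.

1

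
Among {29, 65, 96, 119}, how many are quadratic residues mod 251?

2

(29/251) = -1 → non-residue.
(65/251) = +1 → QR.
(96/251) = -1 → non-residue.
(119/251) = +1 → QR.
Total quadratic residues among the 4: 2.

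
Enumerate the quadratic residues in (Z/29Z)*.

1 4 5 6 7 9 13 16 20 22 23 24 25 28

Square k = 1,…,14 (k and 29−k give the same square):
1²=1, 2²=4, 3²=9, 4²=16, 5²=25, 6²≡7, 7²≡20, 8²≡6, 9²≡23, 10²≡13, 11²≡5, 12²≡28, 13²≡24, 14²≡22 (mod 29).
So the quadratic residues mod 29 are {1, 4, 5, 6, 7, 9, 13, 16, 20, 22, 23, 24, 25, 28}.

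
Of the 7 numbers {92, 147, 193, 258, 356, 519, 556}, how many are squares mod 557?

(92/557) = -1 → non-residue.
(147/557) = -1 → non-residue.
(193/557) = -1 → non-residue.
(258/557) = +1 → QR.
(356/557) = -1 → non-residue.
(519/557) = -1 → non-residue.
(556/557) = +1 → QR.
Total quadratic residues among the 7: 2.

2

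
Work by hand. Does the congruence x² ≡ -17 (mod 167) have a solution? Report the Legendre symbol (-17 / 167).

1

Euler's criterion: (-17/167) ≡ 150^83 (mod 167).
150^2 ≡ 122 (mod 167)
150^4 ≡ 21 (mod 167)
150^8 ≡ 107 (mod 167)
150^16 ≡ 93 (mod 167)
150^32 ≡ 132 (mod 167)
150^64 ≡ 56 (mod 167)
150^83 = 150^(64+16+2+1) ≡ 1 (mod 167).
Result is 1, so (-17/167) = 1.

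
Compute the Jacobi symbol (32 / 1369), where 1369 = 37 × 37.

1

Pull out 2^5: since 1369 ≡ 1 (mod 8), (2/1369) = +1, so (2/1369)^5 = +1.
Reached (1/1369) = 1. Collecting the sign flips along the way, the symbol is +1.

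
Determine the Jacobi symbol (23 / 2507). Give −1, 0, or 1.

0

Reciprocity: 23 ≡ 3 and 2507 ≡ 3 (mod 4), so (23/2507) = −(2507/23).
Reduce top mod 23: now compute (0/23).
Top reduces to 0: gcd > 1, so the symbol is 0.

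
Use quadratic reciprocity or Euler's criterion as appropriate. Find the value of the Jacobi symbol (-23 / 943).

0

First reduce: -23 ≡ 920 (mod 943).
Pull out 2^3: since 943 ≡ 7 (mod 8), (2/943) = +1, so (2/943)^3 = +1.
Reciprocity: 115 ≡ 3 and 943 ≡ 3 (mod 4), so (115/943) = −(943/115).
Reduce top mod 115: now compute (23/115).
Reciprocity: 23 ≡ 3 and 115 ≡ 3 (mod 4), so (23/115) = −(115/23).
Reduce top mod 23: now compute (0/23).
Top reduces to 0: gcd > 1, so the symbol is 0.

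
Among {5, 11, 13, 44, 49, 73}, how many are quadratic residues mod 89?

5

(5/89) = +1 → QR.
(11/89) = +1 → QR.
(13/89) = -1 → non-residue.
(44/89) = +1 → QR.
(49/89) = +1 → QR.
(73/89) = +1 → QR.
Total quadratic residues among the 6: 5.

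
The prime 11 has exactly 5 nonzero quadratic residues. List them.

Square k = 1,…,5 (k and 11−k give the same square):
1²=1, 2²=4, 3²=9, 4²≡5, 5²≡3 (mod 11).
So the quadratic residues mod 11 are {1, 3, 4, 5, 9}.

1,3,4,5,9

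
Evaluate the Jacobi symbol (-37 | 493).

First reduce: -37 ≡ 456 (mod 493).
Pull out 2^3: since 493 ≡ 5 (mod 8), (2/493) = -1, so (2/493)^3 = -1.
Reciprocity: 57 ≡ 1 and 493 ≡ 1 (mod 4), so (57/493) = +(493/57).
Reduce top mod 57: now compute (37/57).
Reciprocity: 37 ≡ 1 and 57 ≡ 1 (mod 4), so (37/57) = +(57/37).
Reduce top mod 37: now compute (20/37).
Pull out 2^2: since 37 ≡ 5 (mod 8), (2/37) = -1, so (2/37)^2 = +1.
Reciprocity: 5 ≡ 1 and 37 ≡ 1 (mod 4), so (5/37) = +(37/5).
Reduce top mod 5: now compute (2/5).
Pull out 2: since 5 ≡ 5 (mod 8), (2/5) = -1.
Reached (1/5) = 1. Collecting the sign flips along the way, the symbol is +1.

1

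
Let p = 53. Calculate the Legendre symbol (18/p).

Euler's criterion: (18/53) ≡ 18^26 (mod 53).
18^2 ≡ 6 (mod 53)
18^4 ≡ 36 (mod 53)
18^8 ≡ 24 (mod 53)
18^16 ≡ 46 (mod 53)
18^26 = 18^(16+8+2) ≡ 52 (mod 53).
Result is 52 ≡ −1, so (18/53) = −1.

-1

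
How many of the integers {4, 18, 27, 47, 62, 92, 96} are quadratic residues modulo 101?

4

(4/101) = +1 → QR.
(18/101) = -1 → non-residue.
(27/101) = -1 → non-residue.
(47/101) = +1 → QR.
(62/101) = -1 → non-residue.
(92/101) = +1 → QR.
(96/101) = +1 → QR.
Total quadratic residues among the 7: 4.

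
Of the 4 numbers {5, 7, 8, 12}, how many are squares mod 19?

2

(5/19) = +1 → QR.
(7/19) = +1 → QR.
(8/19) = -1 → non-residue.
(12/19) = -1 → non-residue.
Total quadratic residues among the 4: 2.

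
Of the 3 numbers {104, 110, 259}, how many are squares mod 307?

3

(104/307) = +1 → QR.
(110/307) = +1 → QR.
(259/307) = +1 → QR.
Total quadratic residues among the 3: 3.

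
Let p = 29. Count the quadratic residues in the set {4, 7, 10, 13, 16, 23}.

(4/29) = +1 → QR.
(7/29) = +1 → QR.
(10/29) = -1 → non-residue.
(13/29) = +1 → QR.
(16/29) = +1 → QR.
(23/29) = +1 → QR.
Total quadratic residues among the 6: 5.

5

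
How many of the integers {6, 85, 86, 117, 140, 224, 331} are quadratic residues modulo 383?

(6/383) = +1 → QR.
(85/383) = -1 → non-residue.
(86/383) = +1 → QR.
(117/383) = -1 → non-residue.
(140/383) = -1 → non-residue.
(224/383) = +1 → QR.
(331/383) = +1 → QR.
Total quadratic residues among the 7: 4.

4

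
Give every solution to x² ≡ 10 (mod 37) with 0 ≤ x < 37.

37 ≡ 1 (mod 4), so we find a root by search.
Trying successive values, 11² = 121 ≡ 10 (mod 37). The other root is 37 − 11 = 26.

11, 26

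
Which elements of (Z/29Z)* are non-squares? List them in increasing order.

2 3 8 10 11 12 14 15 17 18 19 21 26 27

Square k = 1,…,14 (k and 29−k give the same square):
1²=1, 2²=4, 3²=9, 4²=16, 5²=25, 6²≡7, 7²≡20, 8²≡6, 9²≡23, 10²≡13, 11²≡5, 12²≡28, 13²≡24, 14²≡22 (mod 29).
The residues are {1, 4, 5, 6, 7, 9, 13, 16, 20, 22, 23, 24, 25, 28}; the non-residues are the remaining 14 nonzero classes.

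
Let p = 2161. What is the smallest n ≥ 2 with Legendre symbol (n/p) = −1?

7

(2/2161) = +1, so 2 is a residue.
(3/2161) = +1, so 3 is a residue.
(4/2161) = +1, so 4 is a residue.
(5/2161) = +1, so 5 is a residue.
(6/2161) = +1, so 6 is a residue.
(7/2161) = −1, so 7 is the smallest positive non-residue mod 2161.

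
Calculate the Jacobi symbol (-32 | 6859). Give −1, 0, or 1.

First reduce: -32 ≡ 6827 (mod 6859).
Reciprocity: 6827 ≡ 3 and 6859 ≡ 3 (mod 4), so (6827/6859) = −(6859/6827).
Reduce top mod 6827: now compute (32/6827).
Pull out 2^5: since 6827 ≡ 3 (mod 8), (2/6827) = -1, so (2/6827)^5 = -1.
Reached (1/6827) = 1. Collecting the sign flips along the way, the symbol is +1.

1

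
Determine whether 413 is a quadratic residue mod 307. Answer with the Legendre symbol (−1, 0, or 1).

First reduce: 413 ≡ 106 (mod 307).
Pull out 2: since 307 ≡ 3 (mod 8), (2/307) = -1.
Reciprocity: 53 ≡ 1 and 307 ≡ 3 (mod 4), so (53/307) = +(307/53).
Reduce top mod 53: now compute (42/53).
Pull out 2: since 53 ≡ 5 (mod 8), (2/53) = -1.
Reciprocity: 21 ≡ 1 and 53 ≡ 1 (mod 4), so (21/53) = +(53/21).
Reduce top mod 21: now compute (11/21).
Reciprocity: 11 ≡ 3 and 21 ≡ 1 (mod 4), so (11/21) = +(21/11).
Reduce top mod 11: now compute (10/11).
Pull out 2: since 11 ≡ 3 (mod 8), (2/11) = -1.
Reciprocity: 5 ≡ 1 and 11 ≡ 3 (mod 4), so (5/11) = +(11/5).
Reduce top mod 5: now compute (1/5).
Reached (1/5) = 1. Collecting the sign flips along the way, the symbol is -1.

-1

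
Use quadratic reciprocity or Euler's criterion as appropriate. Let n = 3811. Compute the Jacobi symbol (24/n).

Pull out 2^3: since 3811 ≡ 3 (mod 8), (2/3811) = -1, so (2/3811)^3 = -1.
Reciprocity: 3 ≡ 3 and 3811 ≡ 3 (mod 4), so (3/3811) = −(3811/3).
Reduce top mod 3: now compute (1/3).
Reached (1/3) = 1. Collecting the sign flips along the way, the symbol is +1.

1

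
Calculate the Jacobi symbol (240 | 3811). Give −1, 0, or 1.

Pull out 2^4: since 3811 ≡ 3 (mod 8), (2/3811) = -1, so (2/3811)^4 = +1.
Reciprocity: 15 ≡ 3 and 3811 ≡ 3 (mod 4), so (15/3811) = −(3811/15).
Reduce top mod 15: now compute (1/15).
Reached (1/15) = 1. Collecting the sign flips along the way, the symbol is -1.

-1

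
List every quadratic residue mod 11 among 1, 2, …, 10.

Square k = 1,…,5 (k and 11−k give the same square):
1²=1, 2²=4, 3²=9, 4²≡5, 5²≡3 (mod 11).
So the quadratic residues mod 11 are {1, 3, 4, 5, 9}.

1, 3, 4, 5, 9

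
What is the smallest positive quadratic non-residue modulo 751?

3

(2/751) = +1, so 2 is a residue.
(3/751) = −1, so 3 is the smallest positive non-residue mod 751.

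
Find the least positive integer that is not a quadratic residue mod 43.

2

(2/43) = −1, so 2 is the smallest positive non-residue mod 43.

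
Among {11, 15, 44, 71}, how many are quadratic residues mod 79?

(11/79) = +1 → QR.
(15/79) = -1 → non-residue.
(44/79) = +1 → QR.
(71/79) = -1 → non-residue.
Total quadratic residues among the 4: 2.

2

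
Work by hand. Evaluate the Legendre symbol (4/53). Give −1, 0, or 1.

Pull out 2^2: since 53 ≡ 5 (mod 8), (2/53) = -1, so (2/53)^2 = +1.
Reached (1/53) = 1. Collecting the sign flips along the way, the symbol is +1.

1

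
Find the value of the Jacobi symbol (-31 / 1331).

-1

First reduce: -31 ≡ 1300 (mod 1331).
Pull out 2^2: since 1331 ≡ 3 (mod 8), (2/1331) = -1, so (2/1331)^2 = +1.
Reciprocity: 325 ≡ 1 and 1331 ≡ 3 (mod 4), so (325/1331) = +(1331/325).
Reduce top mod 325: now compute (31/325).
Reciprocity: 31 ≡ 3 and 325 ≡ 1 (mod 4), so (31/325) = +(325/31).
Reduce top mod 31: now compute (15/31).
Reciprocity: 15 ≡ 3 and 31 ≡ 3 (mod 4), so (15/31) = −(31/15).
Reduce top mod 15: now compute (1/15).
Reached (1/15) = 1. Collecting the sign flips along the way, the symbol is -1.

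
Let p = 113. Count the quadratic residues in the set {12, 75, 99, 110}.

(12/113) = -1 → non-residue.
(75/113) = -1 → non-residue.
(99/113) = +1 → QR.
(110/113) = -1 → non-residue.
Total quadratic residues among the 4: 1.

1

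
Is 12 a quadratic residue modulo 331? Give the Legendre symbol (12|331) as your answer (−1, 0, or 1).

Pull out 2^2: since 331 ≡ 3 (mod 8), (2/331) = -1, so (2/331)^2 = +1.
Reciprocity: 3 ≡ 3 and 331 ≡ 3 (mod 4), so (3/331) = −(331/3).
Reduce top mod 3: now compute (1/3).
Reached (1/3) = 1. Collecting the sign flips along the way, the symbol is -1.

-1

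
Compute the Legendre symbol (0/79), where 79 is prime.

Top reduces to 0: gcd > 1, so the symbol is 0.

0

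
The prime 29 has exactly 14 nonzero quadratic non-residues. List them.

Square k = 1,…,14 (k and 29−k give the same square):
1²=1, 2²=4, 3²=9, 4²=16, 5²=25, 6²≡7, 7²≡20, 8²≡6, 9²≡23, 10²≡13, 11²≡5, 12²≡28, 13²≡24, 14²≡22 (mod 29).
The residues are {1, 4, 5, 6, 7, 9, 13, 16, 20, 22, 23, 24, 25, 28}; the non-residues are the remaining 14 nonzero classes.

2,3,8,10,11,12,14,15,17,18,19,21,26,27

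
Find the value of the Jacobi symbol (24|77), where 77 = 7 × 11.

Pull out 2^3: since 77 ≡ 5 (mod 8), (2/77) = -1, so (2/77)^3 = -1.
Reciprocity: 3 ≡ 3 and 77 ≡ 1 (mod 4), so (3/77) = +(77/3).
Reduce top mod 3: now compute (2/3).
Pull out 2: since 3 ≡ 3 (mod 8), (2/3) = -1.
Reached (1/3) = 1. Collecting the sign flips along the way, the symbol is +1.

1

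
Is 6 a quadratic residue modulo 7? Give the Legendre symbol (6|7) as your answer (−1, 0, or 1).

Pull out 2: since 7 ≡ 7 (mod 8), (2/7) = +1.
Reciprocity: 3 ≡ 3 and 7 ≡ 3 (mod 4), so (3/7) = −(7/3).
Reduce top mod 3: now compute (1/3).
Reached (1/3) = 1. Collecting the sign flips along the way, the symbol is -1.

-1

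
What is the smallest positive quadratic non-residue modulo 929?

3

(2/929) = +1, so 2 is a residue.
(3/929) = −1, so 3 is the smallest positive non-residue mod 929.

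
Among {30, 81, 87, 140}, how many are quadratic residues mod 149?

3

(30/149) = +1 → QR.
(81/149) = +1 → QR.
(87/149) = -1 → non-residue.
(140/149) = +1 → QR.
Total quadratic residues among the 4: 3.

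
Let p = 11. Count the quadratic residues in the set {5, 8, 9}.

(5/11) = +1 → QR.
(8/11) = -1 → non-residue.
(9/11) = +1 → QR.
Total quadratic residues among the 3: 2.

2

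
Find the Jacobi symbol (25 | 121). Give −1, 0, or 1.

1

Reciprocity: 25 ≡ 1 and 121 ≡ 1 (mod 4), so (25/121) = +(121/25).
Reduce top mod 25: now compute (21/25).
Reciprocity: 21 ≡ 1 and 25 ≡ 1 (mod 4), so (21/25) = +(25/21).
Reduce top mod 21: now compute (4/21).
Pull out 2^2: since 21 ≡ 5 (mod 8), (2/21) = -1, so (2/21)^2 = +1.
Reached (1/21) = 1. Collecting the sign flips along the way, the symbol is +1.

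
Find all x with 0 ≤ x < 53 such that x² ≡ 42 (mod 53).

25, 28

53 ≡ 1 (mod 4), so we find a root by search.
Trying successive values, 25² = 625 ≡ 42 (mod 53). The other root is 53 − 25 = 28.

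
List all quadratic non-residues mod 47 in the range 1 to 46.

Square k = 1,…,23 (k and 47−k give the same square):
1²=1, 2²=4, 3²=9, 4²=16, 5²=25, 6²=36, 7²≡2, 8²≡17, 9²≡34, 10²≡6, 11²≡27, 12²≡3, 13²≡28, 14²≡8, 15²≡37, 16²≡21, 17²≡7, 18²≡42, 19²≡32, 20²≡24, 21²≡18, 22²≡14, 23²≡12 (mod 47).
The residues are {1, 2, 3, 4, 6, 7, 8, 9, 12, 14, 16, 17, 18, 21, 24, 25, 27, 28, 32, 34, 36, 37, 42}; the non-residues are the remaining 23 nonzero classes.

5 10 11 13 15 19 20 22 23 26 29 30 31 33 35 38 39 40 41 43 44 45 46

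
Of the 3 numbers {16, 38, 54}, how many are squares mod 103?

2

(16/103) = +1 → QR.
(38/103) = +1 → QR.
(54/103) = -1 → non-residue.
Total quadratic residues among the 3: 2.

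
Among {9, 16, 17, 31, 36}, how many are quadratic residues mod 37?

(9/37) = +1 → QR.
(16/37) = +1 → QR.
(17/37) = -1 → non-residue.
(31/37) = -1 → non-residue.
(36/37) = +1 → QR.
Total quadratic residues among the 5: 3.

3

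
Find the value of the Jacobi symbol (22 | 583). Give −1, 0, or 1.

Pull out 2: since 583 ≡ 7 (mod 8), (2/583) = +1.
Reciprocity: 11 ≡ 3 and 583 ≡ 3 (mod 4), so (11/583) = −(583/11).
Reduce top mod 11: now compute (0/11).
Top reduces to 0: gcd > 1, so the symbol is 0.

0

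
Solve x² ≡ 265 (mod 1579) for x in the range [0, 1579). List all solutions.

358, 1221

Since 1579 ≡ 3 (mod 4), a square root of 265 is 265^((1579+1)/4) = 265^395 mod 1579.
Repeated squaring: 265^2≡749, 265^4≡456, 265^8≡1087, 265^16≡477, 265^32≡153, 265^64≡1303, 265^128≡384, 265^256≡609 (mod 1579).
265^395 = 265^(256+128+8+2+1) ≡ 358 (mod 1579).
Check: 358² = 128164 ≡ 265 (mod 1579). The two roots are 358 and 1221.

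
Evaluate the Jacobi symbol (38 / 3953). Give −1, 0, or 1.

1

Pull out 2: since 3953 ≡ 1 (mod 8), (2/3953) = +1.
Reciprocity: 19 ≡ 3 and 3953 ≡ 1 (mod 4), so (19/3953) = +(3953/19).
Reduce top mod 19: now compute (1/19).
Reached (1/19) = 1. Collecting the sign flips along the way, the symbol is +1.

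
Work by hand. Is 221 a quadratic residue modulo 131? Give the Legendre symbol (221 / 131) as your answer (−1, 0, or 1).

Euler's criterion: (221/131) ≡ 90^65 (mod 131).
90^2 ≡ 109 (mod 131)
90^4 ≡ 91 (mod 131)
90^8 ≡ 28 (mod 131)
90^16 ≡ 129 (mod 131)
90^32 ≡ 4 (mod 131)
90^64 ≡ 16 (mod 131)
90^65 = 90^(64+1) ≡ 130 (mod 131).
Result is 130 ≡ −1, so (221/131) = −1.

-1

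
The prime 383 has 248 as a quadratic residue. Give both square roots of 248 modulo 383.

142, 241

Since 383 ≡ 3 (mod 4), a square root of 248 is 248^((383+1)/4) = 248^96 mod 383.
Repeated squaring: 248^2≡224, 248^4≡3, 248^8≡9, 248^16≡81, 248^32≡50, 248^64≡202 (mod 383).
248^96 = 248^(64+32) ≡ 142 (mod 383).
Check: 142² = 20164 ≡ 248 (mod 383). The two roots are 142 and 241.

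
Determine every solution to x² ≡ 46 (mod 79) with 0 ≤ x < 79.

Since 79 ≡ 3 (mod 4), a square root of 46 is 46^((79+1)/4) = 46^20 mod 79.
Repeated squaring: 46^2≡62, 46^4≡52, 46^8≡18, 46^16≡8 (mod 79).
46^20 = 46^(16+4) ≡ 21 (mod 79).
Check: 21² = 441 ≡ 46 (mod 79). The two roots are 21 and 58.

21, 58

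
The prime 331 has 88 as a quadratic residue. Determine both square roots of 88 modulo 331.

Since 331 ≡ 3 (mod 4), a square root of 88 is 88^((331+1)/4) = 88^83 mod 331.
Repeated squaring: 88^2≡131, 88^4≡280, 88^8≡284, 88^16≡223, 88^32≡79, 88^64≡283 (mod 331).
88^83 = 88^(64+16+2+1) ≡ 95 (mod 331).
Check: 95² = 9025 ≡ 88 (mod 331). The two roots are 95 and 236.

95, 236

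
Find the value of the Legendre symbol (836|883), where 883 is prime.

Pull out 2^2: since 883 ≡ 3 (mod 8), (2/883) = -1, so (2/883)^2 = +1.
Reciprocity: 209 ≡ 1 and 883 ≡ 3 (mod 4), so (209/883) = +(883/209).
Reduce top mod 209: now compute (47/209).
Reciprocity: 47 ≡ 3 and 209 ≡ 1 (mod 4), so (47/209) = +(209/47).
Reduce top mod 47: now compute (21/47).
Reciprocity: 21 ≡ 1 and 47 ≡ 3 (mod 4), so (21/47) = +(47/21).
Reduce top mod 21: now compute (5/21).
Reciprocity: 5 ≡ 1 and 21 ≡ 1 (mod 4), so (5/21) = +(21/5).
Reduce top mod 5: now compute (1/5).
Reached (1/5) = 1. Collecting the sign flips along the way, the symbol is +1.

1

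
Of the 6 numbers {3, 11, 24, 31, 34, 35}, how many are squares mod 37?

(3/37) = +1 → QR.
(11/37) = +1 → QR.
(24/37) = -1 → non-residue.
(31/37) = -1 → non-residue.
(34/37) = +1 → QR.
(35/37) = -1 → non-residue.
Total quadratic residues among the 6: 3.

3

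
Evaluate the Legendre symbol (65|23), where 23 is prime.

First reduce: 65 ≡ 19 (mod 23).
Reciprocity: 19 ≡ 3 and 23 ≡ 3 (mod 4), so (19/23) = −(23/19).
Reduce top mod 19: now compute (4/19).
Pull out 2^2: since 19 ≡ 3 (mod 8), (2/19) = -1, so (2/19)^2 = +1.
Reached (1/19) = 1. Collecting the sign flips along the way, the symbol is -1.

-1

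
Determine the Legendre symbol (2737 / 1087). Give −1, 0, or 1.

First reduce: 2737 ≡ 563 (mod 1087).
Reciprocity: 563 ≡ 3 and 1087 ≡ 3 (mod 4), so (563/1087) = −(1087/563).
Reduce top mod 563: now compute (524/563).
Pull out 2^2: since 563 ≡ 3 (mod 8), (2/563) = -1, so (2/563)^2 = +1.
Reciprocity: 131 ≡ 3 and 563 ≡ 3 (mod 4), so (131/563) = −(563/131).
Reduce top mod 131: now compute (39/131).
Reciprocity: 39 ≡ 3 and 131 ≡ 3 (mod 4), so (39/131) = −(131/39).
Reduce top mod 39: now compute (14/39).
Pull out 2: since 39 ≡ 7 (mod 8), (2/39) = +1.
Reciprocity: 7 ≡ 3 and 39 ≡ 3 (mod 4), so (7/39) = −(39/7).
Reduce top mod 7: now compute (4/7).
Pull out 2^2: since 7 ≡ 7 (mod 8), (2/7) = +1, so (2/7)^2 = +1.
Reached (1/7) = 1. Collecting the sign flips along the way, the symbol is +1.

1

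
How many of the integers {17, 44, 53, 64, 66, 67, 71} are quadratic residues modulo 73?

(17/73) = -1 → non-residue.
(44/73) = -1 → non-residue.
(53/73) = -1 → non-residue.
(64/73) = +1 → QR.
(66/73) = -1 → non-residue.
(67/73) = +1 → QR.
(71/73) = +1 → QR.
Total quadratic residues among the 7: 3.

3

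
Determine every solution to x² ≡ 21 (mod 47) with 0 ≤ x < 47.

Since 47 ≡ 3 (mod 4), a square root of 21 is 21^((47+1)/4) = 21^12 mod 47.
Repeated squaring: 21^2≡18, 21^4≡42, 21^8≡25 (mod 47).
21^12 = 21^(8+4) ≡ 16 (mod 47).
Check: 16² = 256 ≡ 21 (mod 47). The two roots are 16 and 31.

16, 31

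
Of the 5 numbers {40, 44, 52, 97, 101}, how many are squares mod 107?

4

(40/107) = +1 → QR.
(44/107) = +1 → QR.
(52/107) = +1 → QR.
(97/107) = -1 → non-residue.
(101/107) = +1 → QR.
Total quadratic residues among the 5: 4.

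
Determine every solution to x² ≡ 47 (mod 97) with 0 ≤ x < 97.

97 ≡ 1 (mod 4), so we find a root by search.
Trying successive values, 12² = 144 ≡ 47 (mod 97). The other root is 97 − 12 = 85.

12, 85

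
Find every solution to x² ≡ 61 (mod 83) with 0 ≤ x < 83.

12, 71

Since 83 ≡ 3 (mod 4), a square root of 61 is 61^((83+1)/4) = 61^21 mod 83.
Repeated squaring: 61^2≡69, 61^4≡30, 61^8≡70, 61^16≡3 (mod 83).
61^21 = 61^(16+4+1) ≡ 12 (mod 83).
Check: 12² = 144 ≡ 61 (mod 83). The two roots are 12 and 71.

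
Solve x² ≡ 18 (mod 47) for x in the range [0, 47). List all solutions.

Since 47 ≡ 3 (mod 4), a square root of 18 is 18^((47+1)/4) = 18^12 mod 47.
Repeated squaring: 18^2≡42, 18^4≡25, 18^8≡14 (mod 47).
18^12 = 18^(8+4) ≡ 21 (mod 47).
Check: 21² = 441 ≡ 18 (mod 47). The two roots are 21 and 26.

21, 26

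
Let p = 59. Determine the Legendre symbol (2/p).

-1

Pull out 2: since 59 ≡ 3 (mod 8), (2/59) = -1.
Reached (1/59) = 1. Collecting the sign flips along the way, the symbol is -1.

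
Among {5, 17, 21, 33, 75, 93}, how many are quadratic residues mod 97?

(5/97) = -1 → non-residue.
(17/97) = -1 → non-residue.
(21/97) = -1 → non-residue.
(33/97) = +1 → QR.
(75/97) = +1 → QR.
(93/97) = +1 → QR.
Total quadratic residues among the 6: 3.

3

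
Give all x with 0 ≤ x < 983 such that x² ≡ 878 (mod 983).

Since 983 ≡ 3 (mod 4), a square root of 878 is 878^((983+1)/4) = 878^246 mod 983.
Repeated squaring: 878^2≡212, 878^4≡709, 878^8≡368, 878^16≡753, 878^32≡801, 878^64≡685, 878^128≡334 (mod 983).
878^246 = 878^(128+64+32+16+4+2) ≡ 193 (mod 983).
Check: 193² = 37249 ≡ 878 (mod 983). The two roots are 193 and 790.

193, 790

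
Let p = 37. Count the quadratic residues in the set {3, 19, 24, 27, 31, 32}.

(3/37) = +1 → QR.
(19/37) = -1 → non-residue.
(24/37) = -1 → non-residue.
(27/37) = +1 → QR.
(31/37) = -1 → non-residue.
(32/37) = -1 → non-residue.
Total quadratic residues among the 6: 2.

2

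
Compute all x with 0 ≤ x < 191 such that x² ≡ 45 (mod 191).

Since 191 ≡ 3 (mod 4), a square root of 45 is 45^((191+1)/4) = 45^48 mod 191.
Repeated squaring: 45^2≡115, 45^4≡46, 45^8≡15, 45^16≡34, 45^32≡10 (mod 191).
45^48 = 45^(32+16) ≡ 149 (mod 191).
Check: 149² = 22201 ≡ 45 (mod 191). The two roots are 42 and 149.

42, 149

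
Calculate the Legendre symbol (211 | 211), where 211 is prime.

0

First reduce: 211 ≡ 0 (mod 211).
Top reduces to 0: gcd > 1, so the symbol is 0.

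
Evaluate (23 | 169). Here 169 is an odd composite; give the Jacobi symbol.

Reciprocity: 23 ≡ 3 and 169 ≡ 1 (mod 4), so (23/169) = +(169/23).
Reduce top mod 23: now compute (8/23).
Pull out 2^3: since 23 ≡ 7 (mod 8), (2/23) = +1, so (2/23)^3 = +1.
Reached (1/23) = 1. Collecting the sign flips along the way, the symbol is +1.

1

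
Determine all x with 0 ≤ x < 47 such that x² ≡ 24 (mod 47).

Since 47 ≡ 3 (mod 4), a square root of 24 is 24^((47+1)/4) = 24^12 mod 47.
Repeated squaring: 24^2≡12, 24^4≡3, 24^8≡9 (mod 47).
24^12 = 24^(8+4) ≡ 27 (mod 47).
Check: 27² = 729 ≡ 24 (mod 47). The two roots are 20 and 27.

20, 27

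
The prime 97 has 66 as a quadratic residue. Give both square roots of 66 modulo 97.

97 ≡ 1 (mod 4), so we find a root by search.
Trying successive values, 39² = 1521 ≡ 66 (mod 97). The other root is 97 − 39 = 58.

39, 58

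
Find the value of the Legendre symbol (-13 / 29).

1

First reduce: -13 ≡ 16 (mod 29).
Pull out 2^4: since 29 ≡ 5 (mod 8), (2/29) = -1, so (2/29)^4 = +1.
Reached (1/29) = 1. Collecting the sign flips along the way, the symbol is +1.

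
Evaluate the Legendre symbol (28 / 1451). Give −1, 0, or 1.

-1

Pull out 2^2: since 1451 ≡ 3 (mod 8), (2/1451) = -1, so (2/1451)^2 = +1.
Reciprocity: 7 ≡ 3 and 1451 ≡ 3 (mod 4), so (7/1451) = −(1451/7).
Reduce top mod 7: now compute (2/7).
Pull out 2: since 7 ≡ 7 (mod 8), (2/7) = +1.
Reached (1/7) = 1. Collecting the sign flips along the way, the symbol is -1.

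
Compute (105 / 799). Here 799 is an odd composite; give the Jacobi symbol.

Reciprocity: 105 ≡ 1 and 799 ≡ 3 (mod 4), so (105/799) = +(799/105).
Reduce top mod 105: now compute (64/105).
Pull out 2^6: since 105 ≡ 1 (mod 8), (2/105) = +1, so (2/105)^6 = +1.
Reached (1/105) = 1. Collecting the sign flips along the way, the symbol is +1.

1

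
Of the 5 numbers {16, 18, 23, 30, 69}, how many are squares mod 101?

(16/101) = +1 → QR.
(18/101) = -1 → non-residue.
(23/101) = +1 → QR.
(30/101) = +1 → QR.
(69/101) = -1 → non-residue.
Total quadratic residues among the 5: 3.

3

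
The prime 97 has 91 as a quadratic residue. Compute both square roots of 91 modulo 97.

24, 73

97 ≡ 1 (mod 4), so we find a root by search.
Trying successive values, 24² = 576 ≡ 91 (mod 97). The other root is 97 − 24 = 73.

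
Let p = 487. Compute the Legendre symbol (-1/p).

First reduce: -1 ≡ 486 (mod 487).
Pull out 2: since 487 ≡ 7 (mod 8), (2/487) = +1.
Reciprocity: 243 ≡ 3 and 487 ≡ 3 (mod 4), so (243/487) = −(487/243).
Reduce top mod 243: now compute (1/243).
Reached (1/243) = 1. Collecting the sign flips along the way, the symbol is -1.

-1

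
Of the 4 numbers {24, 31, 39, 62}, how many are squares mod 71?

1

(24/71) = +1 → QR.
(31/71) = -1 → non-residue.
(39/71) = -1 → non-residue.
(62/71) = -1 → non-residue.
Total quadratic residues among the 4: 1.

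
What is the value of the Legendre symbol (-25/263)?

First reduce: -25 ≡ 238 (mod 263).
Pull out 2: since 263 ≡ 7 (mod 8), (2/263) = +1.
Reciprocity: 119 ≡ 3 and 263 ≡ 3 (mod 4), so (119/263) = −(263/119).
Reduce top mod 119: now compute (25/119).
Reciprocity: 25 ≡ 1 and 119 ≡ 3 (mod 4), so (25/119) = +(119/25).
Reduce top mod 25: now compute (19/25).
Reciprocity: 19 ≡ 3 and 25 ≡ 1 (mod 4), so (19/25) = +(25/19).
Reduce top mod 19: now compute (6/19).
Pull out 2: since 19 ≡ 3 (mod 8), (2/19) = -1.
Reciprocity: 3 ≡ 3 and 19 ≡ 3 (mod 4), so (3/19) = −(19/3).
Reduce top mod 3: now compute (1/3).
Reached (1/3) = 1. Collecting the sign flips along the way, the symbol is -1.

-1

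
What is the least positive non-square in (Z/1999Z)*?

3

(2/1999) = +1, so 2 is a residue.
(3/1999) = −1, so 3 is the smallest positive non-residue mod 1999.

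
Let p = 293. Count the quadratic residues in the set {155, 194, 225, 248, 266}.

(155/293) = -1 → non-residue.
(194/293) = -1 → non-residue.
(225/293) = +1 → QR.
(248/293) = -1 → non-residue.
(266/293) = -1 → non-residue.
Total quadratic residues among the 5: 1.

1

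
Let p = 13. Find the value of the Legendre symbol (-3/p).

Euler's criterion: (-3/13) ≡ 10^6 (mod 13).
10^2 ≡ 9 (mod 13)
10^4 ≡ 3 (mod 13)
10^6 = 10^(4+2) ≡ 1 (mod 13).
Result is 1, so (-3/13) = 1.

1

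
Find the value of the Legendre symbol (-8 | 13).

Euler's criterion: (-8/13) ≡ 5^6 (mod 13).
5^2 ≡ 12 (mod 13)
5^4 ≡ 1 (mod 13)
5^6 = 5^(4+2) ≡ 12 (mod 13).
Result is 12 ≡ −1, so (-8/13) = −1.

-1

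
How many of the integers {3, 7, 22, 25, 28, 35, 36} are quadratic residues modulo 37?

(3/37) = +1 → QR.
(7/37) = +1 → QR.
(22/37) = -1 → non-residue.
(25/37) = +1 → QR.
(28/37) = +1 → QR.
(35/37) = -1 → non-residue.
(36/37) = +1 → QR.
Total quadratic residues among the 7: 5.

5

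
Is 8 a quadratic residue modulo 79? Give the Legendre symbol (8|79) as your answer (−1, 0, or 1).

1

Pull out 2^3: since 79 ≡ 7 (mod 8), (2/79) = +1, so (2/79)^3 = +1.
Reached (1/79) = 1. Collecting the sign flips along the way, the symbol is +1.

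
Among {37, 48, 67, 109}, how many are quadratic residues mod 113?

(37/113) = -1 → non-residue.
(48/113) = -1 → non-residue.
(67/113) = -1 → non-residue.
(109/113) = +1 → QR.
Total quadratic residues among the 4: 1.

1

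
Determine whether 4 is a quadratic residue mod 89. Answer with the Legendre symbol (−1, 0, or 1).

Pull out 2^2: since 89 ≡ 1 (mod 8), (2/89) = +1, so (2/89)^2 = +1.
Reached (1/89) = 1. Collecting the sign flips along the way, the symbol is +1.

1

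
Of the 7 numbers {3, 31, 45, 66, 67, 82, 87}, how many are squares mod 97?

3

(3/97) = +1 → QR.
(31/97) = +1 → QR.
(45/97) = -1 → non-residue.
(66/97) = +1 → QR.
(67/97) = -1 → non-residue.
(82/97) = -1 → non-residue.
(87/97) = -1 → non-residue.
Total quadratic residues among the 7: 3.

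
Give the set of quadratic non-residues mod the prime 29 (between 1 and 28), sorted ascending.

Square k = 1,…,14 (k and 29−k give the same square):
1²=1, 2²=4, 3²=9, 4²=16, 5²=25, 6²≡7, 7²≡20, 8²≡6, 9²≡23, 10²≡13, 11²≡5, 12²≡28, 13²≡24, 14²≡22 (mod 29).
The residues are {1, 4, 5, 6, 7, 9, 13, 16, 20, 22, 23, 24, 25, 28}; the non-residues are the remaining 14 nonzero classes.

2, 3, 8, 10, 11, 12, 14, 15, 17, 18, 19, 21, 26, 27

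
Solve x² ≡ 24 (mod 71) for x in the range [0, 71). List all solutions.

33, 38

Since 71 ≡ 3 (mod 4), a square root of 24 is 24^((71+1)/4) = 24^18 mod 71.
Repeated squaring: 24^2≡8, 24^4≡64, 24^8≡49, 24^16≡58 (mod 71).
24^18 = 24^(16+2) ≡ 38 (mod 71).
Check: 38² = 1444 ≡ 24 (mod 71). The two roots are 33 and 38.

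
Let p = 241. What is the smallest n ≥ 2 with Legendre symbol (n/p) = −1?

(2/241) = +1, so 2 is a residue.
(3/241) = +1, so 3 is a residue.
(4/241) = +1, so 4 is a residue.
(5/241) = +1, so 5 is a residue.
(6/241) = +1, so 6 is a residue.
(7/241) = −1, so 7 is the smallest positive non-residue mod 241.

7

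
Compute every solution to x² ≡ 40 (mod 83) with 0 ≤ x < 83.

Since 83 ≡ 3 (mod 4), a square root of 40 is 40^((83+1)/4) = 40^21 mod 83.
Repeated squaring: 40^2≡23, 40^4≡31, 40^8≡48, 40^16≡63 (mod 83).
40^21 = 40^(16+4+1) ≡ 17 (mod 83).
Check: 17² = 289 ≡ 40 (mod 83). The two roots are 17 and 66.

17, 66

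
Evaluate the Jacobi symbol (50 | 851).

-1

Pull out 2: since 851 ≡ 3 (mod 8), (2/851) = -1.
Reciprocity: 25 ≡ 1 and 851 ≡ 3 (mod 4), so (25/851) = +(851/25).
Reduce top mod 25: now compute (1/25).
Reached (1/25) = 1. Collecting the sign flips along the way, the symbol is -1.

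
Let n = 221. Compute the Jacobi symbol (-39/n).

0

First reduce: -39 ≡ 182 (mod 221).
Pull out 2: since 221 ≡ 5 (mod 8), (2/221) = -1.
Reciprocity: 91 ≡ 3 and 221 ≡ 1 (mod 4), so (91/221) = +(221/91).
Reduce top mod 91: now compute (39/91).
Reciprocity: 39 ≡ 3 and 91 ≡ 3 (mod 4), so (39/91) = −(91/39).
Reduce top mod 39: now compute (13/39).
Reciprocity: 13 ≡ 1 and 39 ≡ 3 (mod 4), so (13/39) = +(39/13).
Reduce top mod 13: now compute (0/13).
Top reduces to 0: gcd > 1, so the symbol is 0.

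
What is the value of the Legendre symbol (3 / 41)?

Reciprocity: 3 ≡ 3 and 41 ≡ 1 (mod 4), so (3/41) = +(41/3).
Reduce top mod 3: now compute (2/3).
Pull out 2: since 3 ≡ 3 (mod 8), (2/3) = -1.
Reached (1/3) = 1. Collecting the sign flips along the way, the symbol is -1.

-1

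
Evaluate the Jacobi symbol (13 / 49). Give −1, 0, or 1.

1

Reciprocity: 13 ≡ 1 and 49 ≡ 1 (mod 4), so (13/49) = +(49/13).
Reduce top mod 13: now compute (10/13).
Pull out 2: since 13 ≡ 5 (mod 8), (2/13) = -1.
Reciprocity: 5 ≡ 1 and 13 ≡ 1 (mod 4), so (5/13) = +(13/5).
Reduce top mod 5: now compute (3/5).
Reciprocity: 3 ≡ 3 and 5 ≡ 1 (mod 4), so (3/5) = +(5/3).
Reduce top mod 3: now compute (2/3).
Pull out 2: since 3 ≡ 3 (mod 8), (2/3) = -1.
Reached (1/3) = 1. Collecting the sign flips along the way, the symbol is +1.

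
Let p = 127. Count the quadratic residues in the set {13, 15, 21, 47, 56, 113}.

(13/127) = +1 → QR.
(15/127) = +1 → QR.
(21/127) = +1 → QR.
(47/127) = +1 → QR.
(56/127) = -1 → non-residue.
(113/127) = +1 → QR.
Total quadratic residues among the 6: 5.

5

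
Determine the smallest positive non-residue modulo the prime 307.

2

(2/307) = −1, so 2 is the smallest positive non-residue mod 307.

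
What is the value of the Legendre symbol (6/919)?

Pull out 2: since 919 ≡ 7 (mod 8), (2/919) = +1.
Reciprocity: 3 ≡ 3 and 919 ≡ 3 (mod 4), so (3/919) = −(919/3).
Reduce top mod 3: now compute (1/3).
Reached (1/3) = 1. Collecting the sign flips along the way, the symbol is -1.

-1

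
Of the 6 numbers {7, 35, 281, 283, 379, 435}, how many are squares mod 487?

(7/487) = -1 → non-residue.
(35/487) = +1 → QR.
(281/487) = -1 → non-residue.
(283/487) = -1 → non-residue.
(379/487) = +1 → QR.
(435/487) = +1 → QR.
Total quadratic residues among the 6: 3.

3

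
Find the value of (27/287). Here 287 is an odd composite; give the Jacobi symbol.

1

Reciprocity: 27 ≡ 3 and 287 ≡ 3 (mod 4), so (27/287) = −(287/27).
Reduce top mod 27: now compute (17/27).
Reciprocity: 17 ≡ 1 and 27 ≡ 3 (mod 4), so (17/27) = +(27/17).
Reduce top mod 17: now compute (10/17).
Pull out 2: since 17 ≡ 1 (mod 8), (2/17) = +1.
Reciprocity: 5 ≡ 1 and 17 ≡ 1 (mod 4), so (5/17) = +(17/5).
Reduce top mod 5: now compute (2/5).
Pull out 2: since 5 ≡ 5 (mod 8), (2/5) = -1.
Reached (1/5) = 1. Collecting the sign flips along the way, the symbol is +1.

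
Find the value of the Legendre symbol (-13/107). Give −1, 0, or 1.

-1

First reduce: -13 ≡ 94 (mod 107).
Pull out 2: since 107 ≡ 3 (mod 8), (2/107) = -1.
Reciprocity: 47 ≡ 3 and 107 ≡ 3 (mod 4), so (47/107) = −(107/47).
Reduce top mod 47: now compute (13/47).
Reciprocity: 13 ≡ 1 and 47 ≡ 3 (mod 4), so (13/47) = +(47/13).
Reduce top mod 13: now compute (8/13).
Pull out 2^3: since 13 ≡ 5 (mod 8), (2/13) = -1, so (2/13)^3 = -1.
Reached (1/13) = 1. Collecting the sign flips along the way, the symbol is -1.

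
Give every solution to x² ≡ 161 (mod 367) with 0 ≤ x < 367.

Since 367 ≡ 3 (mod 4), a square root of 161 is 161^((367+1)/4) = 161^92 mod 367.
Repeated squaring: 161^2≡231, 161^4≡146, 161^8≡30, 161^16≡166, 161^32≡31, 161^64≡227 (mod 367).
161^92 = 161^(64+16+8+4) ≡ 287 (mod 367).
Check: 287² = 82369 ≡ 161 (mod 367). The two roots are 80 and 287.

80, 287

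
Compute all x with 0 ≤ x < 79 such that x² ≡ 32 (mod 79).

36, 43

Since 79 ≡ 3 (mod 4), a square root of 32 is 32^((79+1)/4) = 32^20 mod 79.
Repeated squaring: 32^2≡76, 32^4≡9, 32^8≡2, 32^16≡4 (mod 79).
32^20 = 32^(16+4) ≡ 36 (mod 79).
Check: 36² = 1296 ≡ 32 (mod 79). The two roots are 36 and 43.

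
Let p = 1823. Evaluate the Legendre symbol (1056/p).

1

Pull out 2^5: since 1823 ≡ 7 (mod 8), (2/1823) = +1, so (2/1823)^5 = +1.
Reciprocity: 33 ≡ 1 and 1823 ≡ 3 (mod 4), so (33/1823) = +(1823/33).
Reduce top mod 33: now compute (8/33).
Pull out 2^3: since 33 ≡ 1 (mod 8), (2/33) = +1, so (2/33)^3 = +1.
Reached (1/33) = 1. Collecting the sign flips along the way, the symbol is +1.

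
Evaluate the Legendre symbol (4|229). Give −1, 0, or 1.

1

Euler's criterion: (4/229) ≡ 4^114 (mod 229).
4^2 ≡ 16 (mod 229)
4^4 ≡ 27 (mod 229)
4^8 ≡ 42 (mod 229)
4^16 ≡ 161 (mod 229)
4^32 ≡ 44 (mod 229)
4^64 ≡ 104 (mod 229)
4^114 = 4^(64+32+16+2) ≡ 1 (mod 229).
Result is 1, so (4/229) = 1.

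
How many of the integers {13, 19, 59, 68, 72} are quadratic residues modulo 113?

2

(13/113) = +1 → QR.
(19/113) = -1 → non-residue.
(59/113) = -1 → non-residue.
(68/113) = -1 → non-residue.
(72/113) = +1 → QR.
Total quadratic residues among the 5: 2.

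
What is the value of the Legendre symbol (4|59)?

Pull out 2^2: since 59 ≡ 3 (mod 8), (2/59) = -1, so (2/59)^2 = +1.
Reached (1/59) = 1. Collecting the sign flips along the way, the symbol is +1.

1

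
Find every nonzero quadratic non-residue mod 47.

Square k = 1,…,23 (k and 47−k give the same square):
1²=1, 2²=4, 3²=9, 4²=16, 5²=25, 6²=36, 7²≡2, 8²≡17, 9²≡34, 10²≡6, 11²≡27, 12²≡3, 13²≡28, 14²≡8, 15²≡37, 16²≡21, 17²≡7, 18²≡42, 19²≡32, 20²≡24, 21²≡18, 22²≡14, 23²≡12 (mod 47).
The residues are {1, 2, 3, 4, 6, 7, 8, 9, 12, 14, 16, 17, 18, 21, 24, 25, 27, 28, 32, 34, 36, 37, 42}; the non-residues are the remaining 23 nonzero classes.

5, 10, 11, 13, 15, 19, 20, 22, 23, 26, 29, 30, 31, 33, 35, 38, 39, 40, 41, 43, 44, 45, 46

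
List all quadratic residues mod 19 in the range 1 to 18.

1, 4, 5, 6, 7, 9, 11, 16, 17

Square k = 1,…,9 (k and 19−k give the same square):
1²=1, 2²=4, 3²=9, 4²=16, 5²≡6, 6²≡17, 7²≡11, 8²≡7, 9²≡5 (mod 19).
So the quadratic residues mod 19 are {1, 4, 5, 6, 7, 9, 11, 16, 17}.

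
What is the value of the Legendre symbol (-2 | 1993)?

1

First reduce: -2 ≡ 1991 (mod 1993).
Reciprocity: 1991 ≡ 3 and 1993 ≡ 1 (mod 4), so (1991/1993) = +(1993/1991).
Reduce top mod 1991: now compute (2/1991).
Pull out 2: since 1991 ≡ 7 (mod 8), (2/1991) = +1.
Reached (1/1991) = 1. Collecting the sign flips along the way, the symbol is +1.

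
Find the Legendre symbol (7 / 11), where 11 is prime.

-1

Euler's criterion: (7/11) ≡ 7^5 (mod 11).
7^2 ≡ 5 (mod 11)
7^4 ≡ 3 (mod 11)
7^5 = 7^(4+1) ≡ 10 (mod 11).
Result is 10 ≡ −1, so (7/11) = −1.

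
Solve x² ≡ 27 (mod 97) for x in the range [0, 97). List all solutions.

30, 67

97 ≡ 1 (mod 4), so we find a root by search.
Trying successive values, 30² = 900 ≡ 27 (mod 97). The other root is 97 − 30 = 67.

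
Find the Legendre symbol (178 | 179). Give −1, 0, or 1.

Pull out 2: since 179 ≡ 3 (mod 8), (2/179) = -1.
Reciprocity: 89 ≡ 1 and 179 ≡ 3 (mod 4), so (89/179) = +(179/89).
Reduce top mod 89: now compute (1/89).
Reached (1/89) = 1. Collecting the sign flips along the way, the symbol is -1.

-1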